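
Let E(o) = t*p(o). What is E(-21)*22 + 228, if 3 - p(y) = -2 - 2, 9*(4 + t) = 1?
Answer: -3338/9 ≈ -370.89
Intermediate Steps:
t = -35/9 (t = -4 + (⅑)*1 = -4 + ⅑ = -35/9 ≈ -3.8889)
p(y) = 7 (p(y) = 3 - (-2 - 2) = 3 - 1*(-4) = 3 + 4 = 7)
E(o) = -245/9 (E(o) = -35/9*7 = -245/9)
E(-21)*22 + 228 = -245/9*22 + 228 = -5390/9 + 228 = -3338/9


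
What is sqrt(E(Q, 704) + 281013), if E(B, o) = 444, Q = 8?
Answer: 3*sqrt(31273) ≈ 530.53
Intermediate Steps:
sqrt(E(Q, 704) + 281013) = sqrt(444 + 281013) = sqrt(281457) = 3*sqrt(31273)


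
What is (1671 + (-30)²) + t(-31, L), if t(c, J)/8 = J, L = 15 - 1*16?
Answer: 2563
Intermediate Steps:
L = -1 (L = 15 - 16 = -1)
t(c, J) = 8*J
(1671 + (-30)²) + t(-31, L) = (1671 + (-30)²) + 8*(-1) = (1671 + 900) - 8 = 2571 - 8 = 2563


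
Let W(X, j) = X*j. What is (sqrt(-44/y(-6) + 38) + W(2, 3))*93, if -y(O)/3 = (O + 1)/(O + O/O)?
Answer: 558 + 31*sqrt(474) ≈ 1232.9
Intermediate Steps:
y(O) = -3 (y(O) = -3*(O + 1)/(O + O/O) = -3*(1 + O)/(O + 1) = -3*(1 + O)/(1 + O) = -3*1 = -3)
(sqrt(-44/y(-6) + 38) + W(2, 3))*93 = (sqrt(-44/(-3) + 38) + 2*3)*93 = (sqrt(-44*(-1/3) + 38) + 6)*93 = (sqrt(44/3 + 38) + 6)*93 = (sqrt(158/3) + 6)*93 = (sqrt(474)/3 + 6)*93 = (6 + sqrt(474)/3)*93 = 558 + 31*sqrt(474)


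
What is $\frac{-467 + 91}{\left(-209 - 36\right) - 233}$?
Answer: $\frac{188}{239} \approx 0.78661$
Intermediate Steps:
$\frac{-467 + 91}{\left(-209 - 36\right) - 233} = - \frac{376}{-245 - 233} = - \frac{376}{-478} = \left(-376\right) \left(- \frac{1}{478}\right) = \frac{188}{239}$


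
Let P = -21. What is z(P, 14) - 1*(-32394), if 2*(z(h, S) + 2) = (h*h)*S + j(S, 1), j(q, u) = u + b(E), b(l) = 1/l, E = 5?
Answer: 177398/5 ≈ 35480.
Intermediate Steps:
j(q, u) = ⅕ + u (j(q, u) = u + 1/5 = u + ⅕ = ⅕ + u)
z(h, S) = -7/5 + S*h²/2 (z(h, S) = -2 + ((h*h)*S + (⅕ + 1))/2 = -2 + (h²*S + 6/5)/2 = -2 + (S*h² + 6/5)/2 = -2 + (6/5 + S*h²)/2 = -2 + (⅗ + S*h²/2) = -7/5 + S*h²/2)
z(P, 14) - 1*(-32394) = (-7/5 + (½)*14*(-21)²) - 1*(-32394) = (-7/5 + (½)*14*441) + 32394 = (-7/5 + 3087) + 32394 = 15428/5 + 32394 = 177398/5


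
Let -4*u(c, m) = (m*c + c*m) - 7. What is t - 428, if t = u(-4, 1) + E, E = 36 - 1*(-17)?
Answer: -1485/4 ≈ -371.25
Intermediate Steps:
E = 53 (E = 36 + 17 = 53)
u(c, m) = 7/4 - c*m/2 (u(c, m) = -((m*c + c*m) - 7)/4 = -((c*m + c*m) - 7)/4 = -(2*c*m - 7)/4 = -(-7 + 2*c*m)/4 = 7/4 - c*m/2)
t = 227/4 (t = (7/4 - ½*(-4)*1) + 53 = (7/4 + 2) + 53 = 15/4 + 53 = 227/4 ≈ 56.750)
t - 428 = 227/4 - 428 = -1485/4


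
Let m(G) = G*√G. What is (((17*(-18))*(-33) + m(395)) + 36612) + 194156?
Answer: 240866 + 395*√395 ≈ 2.4872e+5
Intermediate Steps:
m(G) = G^(3/2)
(((17*(-18))*(-33) + m(395)) + 36612) + 194156 = (((17*(-18))*(-33) + 395^(3/2)) + 36612) + 194156 = ((-306*(-33) + 395*√395) + 36612) + 194156 = ((10098 + 395*√395) + 36612) + 194156 = (46710 + 395*√395) + 194156 = 240866 + 395*√395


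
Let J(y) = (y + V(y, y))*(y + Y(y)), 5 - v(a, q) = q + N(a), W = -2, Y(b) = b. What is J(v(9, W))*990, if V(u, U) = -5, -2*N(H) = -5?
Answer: -4455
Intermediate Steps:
N(H) = 5/2 (N(H) = -1/2*(-5) = 5/2)
v(a, q) = 5/2 - q (v(a, q) = 5 - (q + 5/2) = 5 - (5/2 + q) = 5 + (-5/2 - q) = 5/2 - q)
J(y) = 2*y*(-5 + y) (J(y) = (y - 5)*(y + y) = (-5 + y)*(2*y) = 2*y*(-5 + y))
J(v(9, W))*990 = (2*(5/2 - 1*(-2))*(-5 + (5/2 - 1*(-2))))*990 = (2*(5/2 + 2)*(-5 + (5/2 + 2)))*990 = (2*(9/2)*(-5 + 9/2))*990 = (2*(9/2)*(-1/2))*990 = -9/2*990 = -4455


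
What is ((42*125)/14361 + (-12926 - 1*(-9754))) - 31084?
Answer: -163981722/4787 ≈ -34256.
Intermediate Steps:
((42*125)/14361 + (-12926 - 1*(-9754))) - 31084 = (5250*(1/14361) + (-12926 + 9754)) - 31084 = (1750/4787 - 3172) - 31084 = -15182614/4787 - 31084 = -163981722/4787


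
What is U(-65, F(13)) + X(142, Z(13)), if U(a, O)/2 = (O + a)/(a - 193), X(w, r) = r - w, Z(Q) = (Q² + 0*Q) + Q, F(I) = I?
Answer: 5212/129 ≈ 40.403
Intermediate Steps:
Z(Q) = Q + Q² (Z(Q) = (Q² + 0) + Q = Q² + Q = Q + Q²)
U(a, O) = 2*(O + a)/(-193 + a) (U(a, O) = 2*((O + a)/(a - 193)) = 2*((O + a)/(-193 + a)) = 2*(O + a)/(-193 + a))
U(-65, F(13)) + X(142, Z(13)) = 2*(13 - 65)/(-193 - 65) + (13*(1 + 13) - 1*142) = 2*(-52)/(-258) + (13*14 - 142) = 2*(-1/258)*(-52) + (182 - 142) = 52/129 + 40 = 5212/129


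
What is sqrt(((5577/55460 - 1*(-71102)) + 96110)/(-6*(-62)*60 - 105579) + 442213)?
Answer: sqrt(311424766844403238345)/26537610 ≈ 664.99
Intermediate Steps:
sqrt(((5577/55460 - 1*(-71102)) + 96110)/(-6*(-62)*60 - 105579) + 442213) = sqrt(((5577*(1/55460) + 71102) + 96110)/(372*60 - 105579) + 442213) = sqrt(((5577/55460 + 71102) + 96110)/(22320 - 105579) + 442213) = sqrt((3943322497/55460 + 96110)/(-83259) + 442213) = sqrt((9273583097/55460)*(-1/83259) + 442213) = sqrt(-9273583097/4617544140 + 442213) = sqrt(2041928773198723/4617544140) = sqrt(311424766844403238345)/26537610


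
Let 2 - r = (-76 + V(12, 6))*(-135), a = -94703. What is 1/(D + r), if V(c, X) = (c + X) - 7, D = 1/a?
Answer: -94703/830829420 ≈ -0.00011399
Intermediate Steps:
D = -1/94703 (D = 1/(-94703) = -1/94703 ≈ -1.0559e-5)
V(c, X) = -7 + X + c (V(c, X) = (X + c) - 7 = -7 + X + c)
r = -8773 (r = 2 - (-76 + (-7 + 6 + 12))*(-135) = 2 - (-76 + 11)*(-135) = 2 - (-65)*(-135) = 2 - 1*8775 = 2 - 8775 = -8773)
1/(D + r) = 1/(-1/94703 - 8773) = 1/(-830829420/94703) = -94703/830829420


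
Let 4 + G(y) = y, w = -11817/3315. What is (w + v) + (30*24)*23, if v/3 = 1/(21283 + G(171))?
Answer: 2012434727/121550 ≈ 16556.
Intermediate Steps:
w = -303/85 (w = -11817*1/3315 = -303/85 ≈ -3.5647)
G(y) = -4 + y
v = 1/7150 (v = 3/(21283 + (-4 + 171)) = 3/(21283 + 167) = 3/21450 = 3*(1/21450) = 1/7150 ≈ 0.00013986)
(w + v) + (30*24)*23 = (-303/85 + 1/7150) + (30*24)*23 = -433273/121550 + 720*23 = -433273/121550 + 16560 = 2012434727/121550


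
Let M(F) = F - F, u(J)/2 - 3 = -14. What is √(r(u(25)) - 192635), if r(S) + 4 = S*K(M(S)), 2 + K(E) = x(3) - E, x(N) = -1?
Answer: 3*I*√21397 ≈ 438.83*I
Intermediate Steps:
u(J) = -22 (u(J) = 6 + 2*(-14) = 6 - 28 = -22)
M(F) = 0
K(E) = -3 - E (K(E) = -2 + (-1 - E) = -3 - E)
r(S) = -4 - 3*S (r(S) = -4 + S*(-3 - 1*0) = -4 + S*(-3 + 0) = -4 + S*(-3) = -4 - 3*S)
√(r(u(25)) - 192635) = √((-4 - 3*(-22)) - 192635) = √((-4 + 66) - 192635) = √(62 - 192635) = √(-192573) = 3*I*√21397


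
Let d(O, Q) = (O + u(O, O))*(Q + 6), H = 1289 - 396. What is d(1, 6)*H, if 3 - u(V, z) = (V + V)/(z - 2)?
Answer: 64296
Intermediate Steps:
u(V, z) = 3 - 2*V/(-2 + z) (u(V, z) = 3 - (V + V)/(z - 2) = 3 - 2*V/(-2 + z))
H = 893
d(O, Q) = (6 + Q)*(O + (-6 + O)/(-2 + O)) (d(O, Q) = (O + (-6 - 2*O + 3*O)/(-2 + O))*(Q + 6) = (O + (-6 + O)/(-2 + O))*(6 + Q) = (6 + Q)*(O + (-6 + O)/(-2 + O)))
d(1, 6)*H = ((-36 + 6*1 + 6*(-6 + 1) + 1*(-2 + 1)*(6 + 6))/(-2 + 1))*893 = ((-36 + 6 + 6*(-5) + 1*(-1)*12)/(-1))*893 = -(-36 + 6 - 30 - 12)*893 = -1*(-72)*893 = 72*893 = 64296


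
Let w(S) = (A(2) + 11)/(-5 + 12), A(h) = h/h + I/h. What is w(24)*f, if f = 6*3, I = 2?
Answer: 234/7 ≈ 33.429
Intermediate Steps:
f = 18
A(h) = 1 + 2/h (A(h) = h/h + 2/h = 1 + 2/h)
w(S) = 13/7 (w(S) = ((2 + 2)/2 + 11)/(-5 + 12) = ((½)*4 + 11)/7 = (2 + 11)*(⅐) = 13*(⅐) = 13/7)
w(24)*f = (13/7)*18 = 234/7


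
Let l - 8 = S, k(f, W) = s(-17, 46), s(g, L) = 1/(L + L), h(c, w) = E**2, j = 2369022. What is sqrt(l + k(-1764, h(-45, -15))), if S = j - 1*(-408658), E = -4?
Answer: sqrt(5877587831)/46 ≈ 1666.6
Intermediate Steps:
h(c, w) = 16 (h(c, w) = (-4)**2 = 16)
s(g, L) = 1/(2*L)
k(f, W) = 1/92 (k(f, W) = (1/2)/46 = (1/2)*(1/46) = 1/92)
S = 2777680 (S = 2369022 - 1*(-408658) = 2369022 + 408658 = 2777680)
l = 2777688 (l = 8 + 2777680 = 2777688)
sqrt(l + k(-1764, h(-45, -15))) = sqrt(2777688 + 1/92) = sqrt(255547297/92) = sqrt(5877587831)/46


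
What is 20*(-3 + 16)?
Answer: 260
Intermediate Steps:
20*(-3 + 16) = 20*13 = 260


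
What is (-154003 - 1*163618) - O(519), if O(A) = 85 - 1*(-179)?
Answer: -317885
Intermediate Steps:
O(A) = 264 (O(A) = 85 + 179 = 264)
(-154003 - 1*163618) - O(519) = (-154003 - 1*163618) - 1*264 = (-154003 - 163618) - 264 = -317621 - 264 = -317885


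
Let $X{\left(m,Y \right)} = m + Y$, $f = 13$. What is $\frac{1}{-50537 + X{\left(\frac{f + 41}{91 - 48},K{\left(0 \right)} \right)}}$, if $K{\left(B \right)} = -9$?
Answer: $- \frac{43}{2173424} \approx -1.9784 \cdot 10^{-5}$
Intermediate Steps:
$X{\left(m,Y \right)} = Y + m$
$\frac{1}{-50537 + X{\left(\frac{f + 41}{91 - 48},K{\left(0 \right)} \right)}} = \frac{1}{-50537 - \left(9 - \frac{13 + 41}{91 - 48}\right)} = \frac{1}{-50537 - \left(9 - \frac{54}{91 - 48}\right)} = \frac{1}{-50537 - \left(9 - \frac{54}{43}\right)} = \frac{1}{-50537 + \left(-9 + 54 \cdot \frac{1}{43}\right)} = \frac{1}{-50537 + \left(-9 + \frac{54}{43}\right)} = \frac{1}{-50537 - \frac{333}{43}} = \frac{1}{- \frac{2173424}{43}} = - \frac{43}{2173424}$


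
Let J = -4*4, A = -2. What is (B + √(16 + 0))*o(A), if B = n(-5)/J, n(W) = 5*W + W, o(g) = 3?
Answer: 141/8 ≈ 17.625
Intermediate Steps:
n(W) = 6*W
J = -16
B = 15/8 (B = (6*(-5))/(-16) = -30*(-1/16) = 15/8 ≈ 1.8750)
(B + √(16 + 0))*o(A) = (15/8 + √(16 + 0))*3 = (15/8 + √16)*3 = (15/8 + 4)*3 = (47/8)*3 = 141/8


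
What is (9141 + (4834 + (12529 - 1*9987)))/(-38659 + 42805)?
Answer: 16517/4146 ≈ 3.9838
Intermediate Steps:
(9141 + (4834 + (12529 - 1*9987)))/(-38659 + 42805) = (9141 + (4834 + (12529 - 9987)))/4146 = (9141 + (4834 + 2542))*(1/4146) = (9141 + 7376)*(1/4146) = 16517*(1/4146) = 16517/4146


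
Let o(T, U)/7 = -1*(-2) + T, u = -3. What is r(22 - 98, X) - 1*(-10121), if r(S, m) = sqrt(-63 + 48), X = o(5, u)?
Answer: 10121 + I*sqrt(15) ≈ 10121.0 + 3.873*I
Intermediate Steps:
o(T, U) = 14 + 7*T (o(T, U) = 7*(-1*(-2) + T) = 7*(2 + T) = 14 + 7*T)
X = 49 (X = 14 + 7*5 = 14 + 35 = 49)
r(S, m) = I*sqrt(15) (r(S, m) = sqrt(-15) = I*sqrt(15))
r(22 - 98, X) - 1*(-10121) = I*sqrt(15) - 1*(-10121) = I*sqrt(15) + 10121 = 10121 + I*sqrt(15)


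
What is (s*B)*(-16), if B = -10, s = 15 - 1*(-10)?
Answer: 4000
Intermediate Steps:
s = 25 (s = 15 + 10 = 25)
(s*B)*(-16) = (25*(-10))*(-16) = -250*(-16) = 4000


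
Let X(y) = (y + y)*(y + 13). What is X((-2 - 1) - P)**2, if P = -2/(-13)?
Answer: 110166016/28561 ≈ 3857.2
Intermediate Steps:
P = 2/13 (P = -2*(-1/13) = 2/13 ≈ 0.15385)
X(y) = 2*y*(13 + y) (X(y) = (2*y)*(13 + y) = 2*y*(13 + y))
X((-2 - 1) - P)**2 = (2*((-2 - 1) - 1*2/13)*(13 + ((-2 - 1) - 1*2/13)))**2 = (2*(-3 - 2/13)*(13 + (-3 - 2/13)))**2 = (2*(-41/13)*(13 - 41/13))**2 = (2*(-41/13)*(128/13))**2 = (-10496/169)**2 = 110166016/28561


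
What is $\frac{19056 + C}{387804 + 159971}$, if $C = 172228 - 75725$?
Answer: $\frac{115559}{547775} \approx 0.21096$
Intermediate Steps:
$C = 96503$ ($C = 172228 - 75725 = 96503$)
$\frac{19056 + C}{387804 + 159971} = \frac{19056 + 96503}{387804 + 159971} = \frac{115559}{547775}$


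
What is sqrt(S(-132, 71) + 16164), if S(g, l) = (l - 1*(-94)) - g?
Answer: 3*sqrt(1829) ≈ 128.30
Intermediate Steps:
S(g, l) = 94 + l - g (S(g, l) = (l + 94) - g = (94 + l) - g = 94 + l - g)
sqrt(S(-132, 71) + 16164) = sqrt((94 + 71 - 1*(-132)) + 16164) = sqrt((94 + 71 + 132) + 16164) = sqrt(297 + 16164) = sqrt(16461) = 3*sqrt(1829)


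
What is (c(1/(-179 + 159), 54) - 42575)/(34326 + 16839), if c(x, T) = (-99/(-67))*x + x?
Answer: -28525333/34280550 ≈ -0.83211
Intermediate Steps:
c(x, T) = 166*x/67 (c(x, T) = (-99*(-1/67))*x + x = 99*x/67 + x = 166*x/67)
(c(1/(-179 + 159), 54) - 42575)/(34326 + 16839) = (166/(67*(-179 + 159)) - 42575)/(34326 + 16839) = ((166/67)/(-20) - 42575)/51165 = ((166/67)*(-1/20) - 42575)*(1/51165) = (-83/670 - 42575)*(1/51165) = -28525333/670*1/51165 = -28525333/34280550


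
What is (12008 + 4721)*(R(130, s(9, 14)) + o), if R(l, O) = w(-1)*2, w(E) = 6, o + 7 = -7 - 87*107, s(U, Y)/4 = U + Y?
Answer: -155763719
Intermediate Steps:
s(U, Y) = 4*U + 4*Y (s(U, Y) = 4*(U + Y) = 4*U + 4*Y)
o = -9323 (o = -7 + (-7 - 87*107) = -7 + (-7 - 9309) = -7 - 9316 = -9323)
R(l, O) = 12 (R(l, O) = 6*2 = 12)
(12008 + 4721)*(R(130, s(9, 14)) + o) = (12008 + 4721)*(12 - 9323) = 16729*(-9311) = -155763719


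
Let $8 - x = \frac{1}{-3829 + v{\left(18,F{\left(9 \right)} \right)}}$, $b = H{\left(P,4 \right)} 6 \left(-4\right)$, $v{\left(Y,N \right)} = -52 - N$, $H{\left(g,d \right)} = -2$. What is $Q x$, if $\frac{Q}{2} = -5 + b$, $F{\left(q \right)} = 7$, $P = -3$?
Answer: $\frac{1337515}{1944} \approx 688.02$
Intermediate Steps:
$b = 48$ ($b = \left(-2\right) 6 \left(-4\right) = \left(-12\right) \left(-4\right) = 48$)
$Q = 86$ ($Q = 2 \left(-5 + 48\right) = 2 \cdot 43 = 86$)
$x = \frac{31105}{3888}$ ($x = 8 - \frac{1}{-3829 - 59} = 8 - \frac{1}{-3888} = 8 - - \frac{1}{3888} = 8 + \frac{1}{3888} = \frac{31105}{3888} \approx 8.0003$)
$Q x = 86 \cdot \frac{31105}{3888} = \frac{1337515}{1944}$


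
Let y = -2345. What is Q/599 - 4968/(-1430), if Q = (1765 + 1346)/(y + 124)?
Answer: 3302437071/951220985 ≈ 3.4718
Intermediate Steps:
Q = -3111/2221 (Q = (1765 + 1346)/(-2345 + 124) = 3111/(-2221) = 3111*(-1/2221) = -3111/2221 ≈ -1.4007)
Q/599 - 4968/(-1430) = -3111/2221/599 - 4968/(-1430) = -3111/2221*1/599 - 4968*(-1/1430) = -3111/1330379 + 2484/715 = 3302437071/951220985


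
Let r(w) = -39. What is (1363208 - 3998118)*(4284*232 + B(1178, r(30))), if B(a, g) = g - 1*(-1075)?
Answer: -2621535196840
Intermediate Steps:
B(a, g) = 1075 + g (B(a, g) = g + 1075 = 1075 + g)
(1363208 - 3998118)*(4284*232 + B(1178, r(30))) = (1363208 - 3998118)*(4284*232 + (1075 - 39)) = -2634910*(993888 + 1036) = -2634910*994924 = -2621535196840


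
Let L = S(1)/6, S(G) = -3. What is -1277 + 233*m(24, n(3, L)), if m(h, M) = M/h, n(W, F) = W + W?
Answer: -4875/4 ≈ -1218.8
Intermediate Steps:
L = -1/2 (L = -3/6 = -3*1/6 = -1/2 ≈ -0.50000)
n(W, F) = 2*W
-1277 + 233*m(24, n(3, L)) = -1277 + 233*((2*3)/24) = -1277 + 233*(6*(1/24)) = -1277 + 233*(1/4) = -1277 + 233/4 = -4875/4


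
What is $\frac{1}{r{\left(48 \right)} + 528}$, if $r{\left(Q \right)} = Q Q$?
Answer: $\frac{1}{2832} \approx 0.00035311$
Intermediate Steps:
$r{\left(Q \right)} = Q^{2}$
$\frac{1}{r{\left(48 \right)} + 528} = \frac{1}{48^{2} + 528} = \frac{1}{2304 + 528} = \frac{1}{2832}$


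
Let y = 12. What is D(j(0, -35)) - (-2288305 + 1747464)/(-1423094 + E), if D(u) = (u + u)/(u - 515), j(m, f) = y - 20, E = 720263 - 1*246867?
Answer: -267664675/496692054 ≈ -0.53889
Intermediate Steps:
E = 473396 (E = 720263 - 246867 = 473396)
j(m, f) = -8 (j(m, f) = 12 - 20 = -8)
D(u) = 2*u/(-515 + u) (D(u) = (2*u)/(-515 + u) = 2*u/(-515 + u))
D(j(0, -35)) - (-2288305 + 1747464)/(-1423094 + E) = 2*(-8)/(-515 - 8) - (-2288305 + 1747464)/(-1423094 + 473396) = 2*(-8)/(-523) - (-540841)/(-949698) = 2*(-8)*(-1/523) - (-540841)*(-1)/949698 = 16/523 - 1*540841/949698 = 16/523 - 540841/949698 = -267664675/496692054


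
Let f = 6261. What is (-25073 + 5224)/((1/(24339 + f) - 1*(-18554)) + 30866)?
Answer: -26407800/65750087 ≈ -0.40164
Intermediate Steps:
(-25073 + 5224)/((1/(24339 + f) - 1*(-18554)) + 30866) = (-25073 + 5224)/((1/(24339 + 6261) - 1*(-18554)) + 30866) = -19849/((1/30600 + 18554) + 30866) = -19849/(567752401/30600 + 30866) = -19849/1512252001/30600 = -19849*30600/1512252001 = -26407800/65750087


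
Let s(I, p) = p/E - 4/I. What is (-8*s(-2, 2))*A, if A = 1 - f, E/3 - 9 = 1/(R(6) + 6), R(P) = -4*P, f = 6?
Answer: 13360/161 ≈ 82.981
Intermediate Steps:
E = 161/6 (E = 27 + 3/(-4*6 + 6) = 27 + 3/(-24 + 6) = 27 + 3/(-18) = 27 + 3*(-1/18) = 27 - ⅙ = 161/6 ≈ 26.833)
s(I, p) = -4/I + 6*p/161 (s(I, p) = p/(161/6) - 4/I = p*(6/161) - 4/I = 6*p/161 - 4/I = -4/I + 6*p/161)
A = -5 (A = 1 - 1*6 = 1 - 6 = -5)
(-8*s(-2, 2))*A = -8*(-4/(-2) + (6/161)*2)*(-5) = -8*(-4*(-½) + 12/161)*(-5) = -8*(2 + 12/161)*(-5) = -8*334/161*(-5) = -2672/161*(-5) = 13360/161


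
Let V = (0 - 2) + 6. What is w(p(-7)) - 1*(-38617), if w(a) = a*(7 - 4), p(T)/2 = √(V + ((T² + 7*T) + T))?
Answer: 38617 + 6*I*√3 ≈ 38617.0 + 10.392*I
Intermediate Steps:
V = 4 (V = -2 + 6 = 4)
p(T) = 2*√(4 + T² + 8*T) (p(T) = 2*√(4 + ((T² + 7*T) + T)) = 2*√(4 + (T² + 8*T)) = 2*√(4 + T² + 8*T))
w(a) = 3*a (w(a) = a*3 = 3*a)
w(p(-7)) - 1*(-38617) = 3*(2*√(4 + (-7)² + 8*(-7))) - 1*(-38617) = 3*(2*√(4 + 49 - 56)) + 38617 = 3*(2*√(-3)) + 38617 = 3*(2*(I*√3)) + 38617 = 3*(2*I*√3) + 38617 = 6*I*√3 + 38617 = 38617 + 6*I*√3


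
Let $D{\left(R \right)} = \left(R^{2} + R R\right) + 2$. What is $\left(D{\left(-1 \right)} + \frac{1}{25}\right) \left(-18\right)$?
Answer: $- \frac{1818}{25} \approx -72.72$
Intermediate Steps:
$D{\left(R \right)} = 2 + 2 R^{2}$ ($D{\left(R \right)} = \left(R^{2} + R^{2}\right) + 2 = 2 R^{2} + 2 = 2 + 2 R^{2}$)
$\left(D{\left(-1 \right)} + \frac{1}{25}\right) \left(-18\right) = \left(\left(2 + 2 \left(-1\right)^{2}\right) + \frac{1}{25}\right) \left(-18\right) = \left(\left(2 + 2 \cdot 1\right) + \frac{1}{25}\right) \left(-18\right) = \left(\left(2 + 2\right) + \frac{1}{25}\right) \left(-18\right) = \left(4 + \frac{1}{25}\right) \left(-18\right) = \frac{101}{25} \left(-18\right) = - \frac{1818}{25}$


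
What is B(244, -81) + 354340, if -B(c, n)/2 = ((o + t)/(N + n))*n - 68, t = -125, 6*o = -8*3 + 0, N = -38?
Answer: 42203542/119 ≈ 3.5465e+5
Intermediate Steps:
o = -4 (o = (-8*3 + 0)/6 = (-24 + 0)/6 = (1/6)*(-24) = -4)
B(c, n) = 136 + 258*n/(-38 + n) (B(c, n) = -2*(((-4 - 125)/(-38 + n))*n - 68) = -2*((-129/(-38 + n))*n - 68) = -2*(-129*n/(-38 + n) - 68) = -2*(-68 - 129*n/(-38 + n)) = 136 + 258*n/(-38 + n))
B(244, -81) + 354340 = 2*(-2584 + 197*(-81))/(-38 - 81) + 354340 = 2*(-2584 - 15957)/(-119) + 354340 = 2*(-1/119)*(-18541) + 354340 = 37082/119 + 354340 = 42203542/119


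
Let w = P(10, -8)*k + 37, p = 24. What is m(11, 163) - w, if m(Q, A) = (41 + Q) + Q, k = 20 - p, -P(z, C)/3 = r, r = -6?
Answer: 98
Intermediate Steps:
P(z, C) = 18 (P(z, C) = -3*(-6) = 18)
k = -4 (k = 20 - 1*24 = 20 - 24 = -4)
m(Q, A) = 41 + 2*Q
w = -35 (w = 18*(-4) + 37 = -72 + 37 = -35)
m(11, 163) - w = (41 + 2*11) - 1*(-35) = (41 + 22) + 35 = 63 + 35 = 98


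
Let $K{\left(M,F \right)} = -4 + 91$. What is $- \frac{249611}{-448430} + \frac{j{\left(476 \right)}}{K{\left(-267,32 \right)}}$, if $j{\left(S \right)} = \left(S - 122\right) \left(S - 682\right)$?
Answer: $- \frac{10893197721}{13004470} \approx -837.65$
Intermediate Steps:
$K{\left(M,F \right)} = 87$
$j{\left(S \right)} = \left(-682 + S\right) \left(-122 + S\right)$ ($j{\left(S \right)} = \left(-122 + S\right) \left(-682 + S\right) = \left(-682 + S\right) \left(-122 + S\right)$)
$- \frac{249611}{-448430} + \frac{j{\left(476 \right)}}{K{\left(-267,32 \right)}} = - \frac{249611}{-448430} + \frac{83204 + 476^{2} - 382704}{87} = \left(-249611\right) \left(- \frac{1}{448430}\right) + \left(83204 + 226576 - 382704\right) \frac{1}{87} = \frac{249611}{448430} - \frac{24308}{29} = - \frac{10893197721}{13004470}$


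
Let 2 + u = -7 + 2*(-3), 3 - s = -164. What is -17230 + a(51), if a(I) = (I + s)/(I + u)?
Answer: -310031/18 ≈ -17224.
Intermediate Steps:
s = 167 (s = 3 - 1*(-164) = 3 + 164 = 167)
u = -15 (u = -2 + (-7 + 2*(-3)) = -2 + (-7 - 6) = -2 - 13 = -15)
a(I) = (167 + I)/(-15 + I) (a(I) = (I + 167)/(I - 15) = (167 + I)/(-15 + I))
-17230 + a(51) = -17230 + (167 + 51)/(-15 + 51) = -17230 + 218/36 = -17230 + (1/36)*218 = -17230 + 109/18 = -310031/18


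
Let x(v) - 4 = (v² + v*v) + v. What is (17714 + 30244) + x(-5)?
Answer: 48007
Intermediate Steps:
x(v) = 4 + v + 2*v² (x(v) = 4 + ((v² + v*v) + v) = 4 + ((v² + v²) + v) = 4 + (2*v² + v) = 4 + (v + 2*v²) = 4 + v + 2*v²)
(17714 + 30244) + x(-5) = (17714 + 30244) + (4 - 5 + 2*(-5)²) = 47958 + (4 - 5 + 2*25) = 47958 + (4 - 5 + 50) = 47958 + 49 = 48007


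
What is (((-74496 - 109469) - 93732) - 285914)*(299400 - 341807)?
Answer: 23901051677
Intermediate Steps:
(((-74496 - 109469) - 93732) - 285914)*(299400 - 341807) = ((-183965 - 93732) - 285914)*(-42407) = (-277697 - 285914)*(-42407) = -563611*(-42407) = 23901051677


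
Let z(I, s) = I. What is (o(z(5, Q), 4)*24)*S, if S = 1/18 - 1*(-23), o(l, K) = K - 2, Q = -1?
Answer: 3320/3 ≈ 1106.7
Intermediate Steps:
o(l, K) = -2 + K
S = 415/18 (S = 1/18 + 23 = 415/18 ≈ 23.056)
(o(z(5, Q), 4)*24)*S = ((-2 + 4)*24)*(415/18) = (2*24)*(415/18) = 48*(415/18) = 3320/3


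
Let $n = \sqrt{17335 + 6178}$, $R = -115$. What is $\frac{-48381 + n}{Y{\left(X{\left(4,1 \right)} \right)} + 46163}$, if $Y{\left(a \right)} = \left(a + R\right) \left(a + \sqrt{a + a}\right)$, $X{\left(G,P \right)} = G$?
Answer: $- \frac{2211930939}{2090128393} - \frac{10740582 \sqrt{2}}{2090128393} + \frac{222 \sqrt{47026}}{2090128393} + \frac{45719 \sqrt{23513}}{2090128393} \approx -1.0622$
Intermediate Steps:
$Y{\left(a \right)} = \left(-115 + a\right) \left(a + \sqrt{2} \sqrt{a}\right)$ ($Y{\left(a \right)} = \left(a - 115\right) \left(a + \sqrt{a + a}\right) = \left(-115 + a\right) \left(a + \sqrt{2 a}\right) = \left(-115 + a\right) \left(a + \sqrt{2} \sqrt{a}\right)$)
$n = \sqrt{23513} \approx 153.34$
$\frac{-48381 + n}{Y{\left(X{\left(4,1 \right)} \right)} + 46163} = \frac{-48381 + \sqrt{23513}}{\left(4^{2} - 460 + \sqrt{2} \cdot 4^{\frac{3}{2}} - 115 \sqrt{2} \sqrt{4}\right) + 46163} = \frac{-48381 + \sqrt{23513}}{\left(16 - 460 + \sqrt{2} \cdot 8 - 115 \sqrt{2} \cdot 2\right) + 46163} = \frac{-48381 + \sqrt{23513}}{\left(16 - 460 + 8 \sqrt{2} - 230 \sqrt{2}\right) + 46163} = \frac{-48381 + \sqrt{23513}}{\left(-444 - 222 \sqrt{2}\right) + 46163} = \frac{-48381 + \sqrt{23513}}{45719 - 222 \sqrt{2}}$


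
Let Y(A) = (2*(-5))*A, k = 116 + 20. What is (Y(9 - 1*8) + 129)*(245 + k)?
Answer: 45339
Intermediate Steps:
k = 136
Y(A) = -10*A
(Y(9 - 1*8) + 129)*(245 + k) = (-10*(9 - 1*8) + 129)*(245 + 136) = (-10*(9 - 8) + 129)*381 = (-10*1 + 129)*381 = (-10 + 129)*381 = 119*381 = 45339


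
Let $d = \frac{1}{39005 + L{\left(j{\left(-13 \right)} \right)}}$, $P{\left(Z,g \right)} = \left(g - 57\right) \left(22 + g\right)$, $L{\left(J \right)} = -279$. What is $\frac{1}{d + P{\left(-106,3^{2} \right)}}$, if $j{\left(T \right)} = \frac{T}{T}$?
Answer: $- \frac{38726}{57624287} \approx -0.00067204$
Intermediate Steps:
$j{\left(T \right)} = 1$
$P{\left(Z,g \right)} = \left(-57 + g\right) \left(22 + g\right)$
$d = \frac{1}{38726}$ ($d = \frac{1}{39005 - 279} = \frac{1}{38726} \approx 2.5822 \cdot 10^{-5}$)
$\frac{1}{d + P{\left(-106,3^{2} \right)}} = \frac{1}{\frac{1}{38726} - \left(1254 - 81 + 315\right)} = \frac{1}{\frac{1}{38726} - \left(1569 - 81\right)} = \frac{1}{\frac{1}{38726} - 1488} = \frac{1}{- \frac{57624287}{38726}} = - \frac{38726}{57624287}$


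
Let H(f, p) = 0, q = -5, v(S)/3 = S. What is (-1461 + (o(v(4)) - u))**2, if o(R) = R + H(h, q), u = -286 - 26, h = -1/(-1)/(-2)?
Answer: 1292769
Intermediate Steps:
v(S) = 3*S
h = -1/2 (h = -1*(-1)*(-1/2) = 1*(-1/2) = -1/2 ≈ -0.50000)
u = -312
o(R) = R (o(R) = R + 0 = R)
(-1461 + (o(v(4)) - u))**2 = (-1461 + (3*4 - 1*(-312)))**2 = (-1461 + (12 + 312))**2 = (-1461 + 324)**2 = (-1137)**2 = 1292769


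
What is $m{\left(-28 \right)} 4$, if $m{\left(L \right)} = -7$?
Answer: $-28$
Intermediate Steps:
$m{\left(-28 \right)} 4 = \left(-7\right) 4 = -28$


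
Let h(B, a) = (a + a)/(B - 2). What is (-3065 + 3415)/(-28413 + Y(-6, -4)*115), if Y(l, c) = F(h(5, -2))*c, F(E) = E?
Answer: -1050/83399 ≈ -0.012590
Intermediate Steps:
h(B, a) = 2*a/(-2 + B) (h(B, a) = (2*a)/(-2 + B) = 2*a/(-2 + B))
Y(l, c) = -4*c/3 (Y(l, c) = (2*(-2)/(-2 + 5))*c = (2*(-2)/3)*c = (2*(-2)*(⅓))*c = -4*c/3)
(-3065 + 3415)/(-28413 + Y(-6, -4)*115) = (-3065 + 3415)/(-28413 - 4/3*(-4)*115) = 350/(-28413 + (16/3)*115) = 350/(-28413 + 1840/3) = 350/(-83399/3) = 350*(-3/83399) = -1050/83399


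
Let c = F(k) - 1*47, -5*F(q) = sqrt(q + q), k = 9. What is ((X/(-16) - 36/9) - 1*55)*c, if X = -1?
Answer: 44321/16 + 2829*sqrt(2)/80 ≈ 2820.1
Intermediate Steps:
F(q) = -sqrt(2)*sqrt(q)/5 (F(q) = -sqrt(q + q)/5 = -sqrt(2)*sqrt(q)/5)
c = -47 - 3*sqrt(2)/5 (c = -sqrt(2)*sqrt(9)/5 - 1*47 = -1/5*sqrt(2)*3 - 47 = -3*sqrt(2)/5 - 47 = -47 - 3*sqrt(2)/5 ≈ -47.849)
((X/(-16) - 36/9) - 1*55)*c = ((-1/(-16) - 36/9) - 1*55)*(-47 - 3*sqrt(2)/5) = ((-1*(-1/16) - 36*1/9) - 55)*(-47 - 3*sqrt(2)/5) = ((1/16 - 4) - 55)*(-47 - 3*sqrt(2)/5) = (-63/16 - 55)*(-47 - 3*sqrt(2)/5) = -943*(-47 - 3*sqrt(2)/5)/16 = 44321/16 + 2829*sqrt(2)/80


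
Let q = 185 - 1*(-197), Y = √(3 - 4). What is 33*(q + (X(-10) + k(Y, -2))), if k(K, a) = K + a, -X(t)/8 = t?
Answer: 15180 + 33*I ≈ 15180.0 + 33.0*I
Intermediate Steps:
Y = I (Y = √(-1) = I ≈ 1.0*I)
q = 382 (q = 185 + 197 = 382)
X(t) = -8*t
33*(q + (X(-10) + k(Y, -2))) = 33*(382 + (-8*(-10) + (I - 2))) = 33*(382 + (80 + (-2 + I))) = 33*(382 + (78 + I)) = 33*(460 + I) = 15180 + 33*I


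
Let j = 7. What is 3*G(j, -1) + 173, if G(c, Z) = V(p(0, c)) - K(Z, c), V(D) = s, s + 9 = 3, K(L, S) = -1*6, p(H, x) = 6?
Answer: 173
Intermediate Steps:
K(L, S) = -6
s = -6 (s = -9 + 3 = -6)
V(D) = -6
G(c, Z) = 0 (G(c, Z) = -6 - 1*(-6) = -6 + 6 = 0)
3*G(j, -1) + 173 = 3*0 + 173 = 0 + 173 = 173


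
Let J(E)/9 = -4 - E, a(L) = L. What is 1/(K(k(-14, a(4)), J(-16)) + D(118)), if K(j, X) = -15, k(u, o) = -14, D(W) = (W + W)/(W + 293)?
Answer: -411/5929 ≈ -0.069320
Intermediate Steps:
D(W) = 2*W/(293 + W) (D(W) = (2*W)/(293 + W) = 2*W/(293 + W))
J(E) = -36 - 9*E (J(E) = 9*(-4 - E) = -36 - 9*E)
1/(K(k(-14, a(4)), J(-16)) + D(118)) = 1/(-15 + 2*118/(293 + 118)) = 1/(-15 + 2*118/411) = 1/(-15 + 2*118*(1/411)) = 1/(-15 + 236/411) = 1/(-5929/411) = -411/5929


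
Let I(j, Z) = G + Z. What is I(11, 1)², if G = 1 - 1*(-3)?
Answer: 25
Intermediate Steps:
G = 4 (G = 1 + 3 = 4)
I(j, Z) = 4 + Z
I(11, 1)² = (4 + 1)² = 5² = 25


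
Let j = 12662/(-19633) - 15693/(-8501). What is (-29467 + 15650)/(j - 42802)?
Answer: 2306059137661/7143459031659 ≈ 0.32282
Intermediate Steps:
j = 200461007/166900133 (j = 12662*(-1/19633) - 15693*(-1/8501) = -12662/19633 + 15693/8501 = 200461007/166900133 ≈ 1.2011)
(-29467 + 15650)/(j - 42802) = (-29467 + 15650)/(200461007/166900133 - 42802) = -13817/(-7143459031659/166900133) = -13817*(-166900133/7143459031659) = 2306059137661/7143459031659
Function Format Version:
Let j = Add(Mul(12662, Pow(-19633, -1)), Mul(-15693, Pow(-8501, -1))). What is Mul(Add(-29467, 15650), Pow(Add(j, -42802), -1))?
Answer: Rational(2306059137661, 7143459031659) ≈ 0.32282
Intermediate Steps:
j = Rational(200461007, 166900133) (j = Add(Mul(12662, Rational(-1, 19633)), Mul(-15693, Rational(-1, 8501))) = Add(Rational(-12662, 19633), Rational(15693, 8501)) = Rational(200461007, 166900133) ≈ 1.2011)
Mul(Add(-29467, 15650), Pow(Add(j, -42802), -1)) = Mul(Add(-29467, 15650), Pow(Add(Rational(200461007, 166900133), -42802), -1)) = Mul(-13817, Pow(Rational(-7143459031659, 166900133), -1)) = Mul(-13817, Rational(-166900133, 7143459031659)) = Rational(2306059137661, 7143459031659)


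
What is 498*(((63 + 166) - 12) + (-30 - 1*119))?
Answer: 33864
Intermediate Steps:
498*(((63 + 166) - 12) + (-30 - 1*119)) = 498*((229 - 12) + (-30 - 119)) = 498*(217 - 149) = 498*68 = 33864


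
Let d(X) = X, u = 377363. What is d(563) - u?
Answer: -376800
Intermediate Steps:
d(563) - u = 563 - 1*377363 = 563 - 377363 = -376800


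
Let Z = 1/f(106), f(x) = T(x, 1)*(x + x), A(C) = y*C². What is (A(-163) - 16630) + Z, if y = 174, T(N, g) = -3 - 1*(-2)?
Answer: 976551711/212 ≈ 4.6064e+6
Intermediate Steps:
T(N, g) = -1 (T(N, g) = -3 + 2 = -1)
A(C) = 174*C²
f(x) = -2*x (f(x) = -(x + x) = -2*x)
Z = -1/212 (Z = 1/(-2*106) = 1/(-212) = -1/212 ≈ -0.0047170)
(A(-163) - 16630) + Z = (174*(-163)² - 16630) - 1/212 = (174*26569 - 16630) - 1/212 = (4623006 - 16630) - 1/212 = 4606376 - 1/212 = 976551711/212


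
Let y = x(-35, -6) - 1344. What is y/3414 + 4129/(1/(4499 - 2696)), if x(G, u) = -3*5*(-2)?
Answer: 4235969784/569 ≈ 7.4446e+6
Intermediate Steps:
x(G, u) = 30 (x(G, u) = -15*(-2) = 30)
y = -1314 (y = 30 - 1344 = -1314)
y/3414 + 4129/(1/(4499 - 2696)) = -1314/3414 + 4129/(1/(4499 - 2696)) = -1314*1/3414 + 4129/(1/1803) = -219/569 + 4129/(1/1803) = -219/569 + 4129*1803 = -219/569 + 7444587 = 4235969784/569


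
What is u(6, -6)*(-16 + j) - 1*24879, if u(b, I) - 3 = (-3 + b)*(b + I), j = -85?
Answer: -25182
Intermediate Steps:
u(b, I) = 3 + (-3 + b)*(I + b) (u(b, I) = 3 + (-3 + b)*(b + I) = 3 + (-3 + b)*(I + b))
u(6, -6)*(-16 + j) - 1*24879 = (3 + 6² - 3*(-6) - 3*6 - 6*6)*(-16 - 85) - 1*24879 = (3 + 36 + 18 - 18 - 36)*(-101) - 24879 = 3*(-101) - 24879 = -303 - 24879 = -25182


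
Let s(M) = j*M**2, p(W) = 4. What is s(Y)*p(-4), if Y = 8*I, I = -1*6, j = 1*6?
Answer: 55296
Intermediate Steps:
j = 6
I = -6
Y = -48 (Y = 8*(-6) = -48)
s(M) = 6*M**2
s(Y)*p(-4) = (6*(-48)**2)*4 = (6*2304)*4 = 13824*4 = 55296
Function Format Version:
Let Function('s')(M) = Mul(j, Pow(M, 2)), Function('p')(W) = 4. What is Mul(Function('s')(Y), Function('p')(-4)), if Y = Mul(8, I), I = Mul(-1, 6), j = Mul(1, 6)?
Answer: 55296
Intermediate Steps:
j = 6
I = -6
Y = -48 (Y = Mul(8, -6) = -48)
Function('s')(M) = Mul(6, Pow(M, 2))
Mul(Function('s')(Y), Function('p')(-4)) = Mul(Mul(6, Pow(-48, 2)), 4) = Mul(Mul(6, 2304), 4) = Mul(13824, 4) = 55296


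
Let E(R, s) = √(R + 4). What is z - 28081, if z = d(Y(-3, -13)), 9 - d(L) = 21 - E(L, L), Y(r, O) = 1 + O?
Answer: -28093 + 2*I*√2 ≈ -28093.0 + 2.8284*I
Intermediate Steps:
E(R, s) = √(4 + R)
d(L) = -12 + √(4 + L) (d(L) = 9 - (21 - √(4 + L)) = 9 + (-21 + √(4 + L)) = -12 + √(4 + L))
z = -12 + 2*I*√2 (z = -12 + √(4 + (1 - 13)) = -12 + √(4 - 12) = -12 + √(-8) = -12 + 2*I*√2 ≈ -12.0 + 2.8284*I)
z - 28081 = (-12 + 2*I*√2) - 28081 = -28093 + 2*I*√2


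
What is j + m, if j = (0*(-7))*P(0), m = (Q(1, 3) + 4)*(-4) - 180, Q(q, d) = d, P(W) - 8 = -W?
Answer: -208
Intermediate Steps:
P(W) = 8 - W
m = -208 (m = (3 + 4)*(-4) - 180 = 7*(-4) - 180 = -28 - 180 = -208)
j = 0 (j = (0*(-7))*(8 - 1*0) = 0*(8 + 0) = 0*8 = 0)
j + m = 0 - 208 = -208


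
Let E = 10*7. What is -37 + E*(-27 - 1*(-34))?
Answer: 453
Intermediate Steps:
E = 70
-37 + E*(-27 - 1*(-34)) = -37 + 70*(-27 - 1*(-34)) = -37 + 70*(-27 + 34) = -37 + 70*7 = -37 + 490 = 453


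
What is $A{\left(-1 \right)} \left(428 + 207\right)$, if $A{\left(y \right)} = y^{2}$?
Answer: $635$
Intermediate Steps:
$A{\left(-1 \right)} \left(428 + 207\right) = \left(-1\right)^{2} \left(428 + 207\right) = 1 \cdot 635 = 635$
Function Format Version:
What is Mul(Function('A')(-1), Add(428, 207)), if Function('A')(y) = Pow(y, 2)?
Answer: 635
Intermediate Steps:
Mul(Function('A')(-1), Add(428, 207)) = Mul(Pow(-1, 2), Add(428, 207)) = Mul(1, 635) = 635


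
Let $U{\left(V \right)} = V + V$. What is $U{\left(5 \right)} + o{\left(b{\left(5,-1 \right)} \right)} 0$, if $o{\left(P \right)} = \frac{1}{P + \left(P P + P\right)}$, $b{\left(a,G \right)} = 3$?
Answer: $10$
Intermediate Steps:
$U{\left(V \right)} = 2 V$
$o{\left(P \right)} = \frac{1}{P^{2} + 2 P}$ ($o{\left(P \right)} = \frac{1}{P + \left(P^{2} + P\right)} = \frac{1}{P + \left(P + P^{2}\right)} = \frac{1}{P^{2} + 2 P}$)
$U{\left(5 \right)} + o{\left(b{\left(5,-1 \right)} \right)} 0 = 2 \cdot 5 + \frac{1}{3 \left(2 + 3\right)} 0 = 10 + \frac{1}{3 \cdot 5} \cdot 0 = 10 + \frac{1}{3} \cdot \frac{1}{5} \cdot 0 = 10 + \frac{1}{15} \cdot 0 = 10 + 0 = 10$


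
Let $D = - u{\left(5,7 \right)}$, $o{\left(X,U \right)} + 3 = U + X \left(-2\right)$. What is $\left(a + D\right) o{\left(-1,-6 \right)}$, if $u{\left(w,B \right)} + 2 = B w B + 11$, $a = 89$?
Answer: $1155$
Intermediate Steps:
$o{\left(X,U \right)} = -3 + U - 2 X$ ($o{\left(X,U \right)} = -3 + \left(U + X \left(-2\right)\right) = -3 + \left(U - 2 X\right) = -3 + U - 2 X$)
$u{\left(w,B \right)} = 9 + w B^{2}$ ($u{\left(w,B \right)} = -2 + \left(B w B + 11\right) = -2 + \left(w B^{2} + 11\right) = -2 + \left(11 + w B^{2}\right) = 9 + w B^{2}$)
$D = -254$ ($D = - (9 + 5 \cdot 7^{2}) = - (9 + 5 \cdot 49) = - (9 + 245) = \left(-1\right) 254 = -254$)
$\left(a + D\right) o{\left(-1,-6 \right)} = \left(89 - 254\right) \left(-3 - 6 - -2\right) = - 165 \left(-3 - 6 + 2\right) = \left(-165\right) \left(-7\right) = 1155$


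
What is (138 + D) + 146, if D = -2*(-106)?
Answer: 496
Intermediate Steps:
D = 212
(138 + D) + 146 = (138 + 212) + 146 = 350 + 146 = 496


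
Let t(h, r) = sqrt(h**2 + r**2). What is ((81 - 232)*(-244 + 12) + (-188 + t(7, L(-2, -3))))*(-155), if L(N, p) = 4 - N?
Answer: -5400820 - 155*sqrt(85) ≈ -5.4022e+6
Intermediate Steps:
((81 - 232)*(-244 + 12) + (-188 + t(7, L(-2, -3))))*(-155) = ((81 - 232)*(-244 + 12) + (-188 + sqrt(7**2 + (4 - 1*(-2))**2)))*(-155) = (-151*(-232) + (-188 + sqrt(49 + (4 + 2)**2)))*(-155) = (35032 + (-188 + sqrt(49 + 6**2)))*(-155) = (35032 + (-188 + sqrt(49 + 36)))*(-155) = (35032 + (-188 + sqrt(85)))*(-155) = (34844 + sqrt(85))*(-155) = -5400820 - 155*sqrt(85)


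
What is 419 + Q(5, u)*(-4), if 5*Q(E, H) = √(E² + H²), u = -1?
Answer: 419 - 4*√26/5 ≈ 414.92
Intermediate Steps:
Q(E, H) = √(E² + H²)/5
419 + Q(5, u)*(-4) = 419 + (√(5² + (-1)²)/5)*(-4) = 419 + (√(25 + 1)/5)*(-4) = 419 + (√26/5)*(-4) = 419 - 4*√26/5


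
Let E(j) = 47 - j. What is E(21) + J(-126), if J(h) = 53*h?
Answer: -6652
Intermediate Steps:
E(21) + J(-126) = (47 - 1*21) + 53*(-126) = (47 - 21) - 6678 = 26 - 6678 = -6652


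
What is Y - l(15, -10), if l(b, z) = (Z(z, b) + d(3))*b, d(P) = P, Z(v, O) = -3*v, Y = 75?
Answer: -420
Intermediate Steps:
l(b, z) = b*(3 - 3*z) (l(b, z) = (-3*z + 3)*b = (3 - 3*z)*b = b*(3 - 3*z))
Y - l(15, -10) = 75 - 3*15*(1 - 1*(-10)) = 75 - 3*15*(1 + 10) = 75 - 3*15*11 = 75 - 1*495 = 75 - 495 = -420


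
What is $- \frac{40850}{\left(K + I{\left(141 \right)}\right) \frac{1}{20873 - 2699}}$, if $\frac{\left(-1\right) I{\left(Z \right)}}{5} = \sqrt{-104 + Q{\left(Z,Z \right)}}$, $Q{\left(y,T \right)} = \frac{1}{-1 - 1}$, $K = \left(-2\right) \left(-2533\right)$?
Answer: $- \frac{7522076842800}{51333937} - \frac{3712039500 i \sqrt{418}}{51333937} \approx -1.4653 \cdot 10^{5} - 1478.4 i$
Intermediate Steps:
$K = 5066$
$Q{\left(y,T \right)} = - \frac{1}{2}$ ($Q{\left(y,T \right)} = \frac{1}{-2} = - \frac{1}{2}$)
$I{\left(Z \right)} = - \frac{5 i \sqrt{418}}{2}$ ($I{\left(Z \right)} = - 5 \sqrt{-104 - \frac{1}{2}} = - 5 \sqrt{- \frac{209}{2}} = - 5 \frac{i \sqrt{418}}{2} = - \frac{5 i \sqrt{418}}{2}$)
$- \frac{40850}{\left(K + I{\left(141 \right)}\right) \frac{1}{20873 - 2699}} = - \frac{40850}{\left(5066 - \frac{5 i \sqrt{418}}{2}\right) \frac{1}{20873 - 2699}} = - \frac{40850}{\left(5066 - \frac{5 i \sqrt{418}}{2}\right) \frac{1}{18174}} = - \frac{40850}{\frac{2533}{9087} - \frac{5 i \sqrt{418}}{36348}}$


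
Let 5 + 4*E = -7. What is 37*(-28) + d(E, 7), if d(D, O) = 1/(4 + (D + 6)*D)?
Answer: -5181/5 ≈ -1036.2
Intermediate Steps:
E = -3 (E = -5/4 + (1/4)*(-7) = -5/4 - 7/4 = -3)
d(D, O) = 1/(4 + D*(6 + D)) (d(D, O) = 1/(4 + (6 + D)*D) = 1/(4 + D*(6 + D)))
37*(-28) + d(E, 7) = 37*(-28) + 1/(4 + (-3)**2 + 6*(-3)) = -1036 + 1/(4 + 9 - 18) = -1036 + 1/(-5) = -1036 - 1/5 = -5181/5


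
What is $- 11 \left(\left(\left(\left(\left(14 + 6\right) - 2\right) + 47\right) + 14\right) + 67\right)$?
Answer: $-1606$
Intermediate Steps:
$- 11 \left(\left(\left(\left(\left(14 + 6\right) - 2\right) + 47\right) + 14\right) + 67\right) = - 11 \left(\left(\left(\left(20 - 2\right) + 47\right) + 14\right) + 67\right) = - 11 \left(\left(\left(18 + 47\right) + 14\right) + 67\right) = - 11 \left(\left(65 + 14\right) + 67\right) = - 11 \left(79 + 67\right) = \left(-11\right) 146 = -1606$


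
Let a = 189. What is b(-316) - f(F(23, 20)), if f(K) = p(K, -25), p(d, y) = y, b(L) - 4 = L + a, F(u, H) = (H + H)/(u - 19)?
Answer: -98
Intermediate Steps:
F(u, H) = 2*H/(-19 + u) (F(u, H) = (2*H)/(-19 + u) = 2*H/(-19 + u))
b(L) = 193 + L (b(L) = 4 + (L + 189) = 4 + (189 + L) = 193 + L)
f(K) = -25
b(-316) - f(F(23, 20)) = (193 - 316) - 1*(-25) = -123 + 25 = -98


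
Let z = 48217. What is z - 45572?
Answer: 2645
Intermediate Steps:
z - 45572 = 48217 - 45572 = 2645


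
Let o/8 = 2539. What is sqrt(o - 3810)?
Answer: sqrt(16502) ≈ 128.46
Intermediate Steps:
o = 20312 (o = 8*2539 = 20312)
sqrt(o - 3810) = sqrt(20312 - 3810) = sqrt(16502)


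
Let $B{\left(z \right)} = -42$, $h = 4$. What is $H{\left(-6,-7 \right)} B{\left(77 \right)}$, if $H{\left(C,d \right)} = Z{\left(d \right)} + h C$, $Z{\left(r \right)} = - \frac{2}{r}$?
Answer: $996$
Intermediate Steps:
$H{\left(C,d \right)} = - \frac{2}{d} + 4 C$
$H{\left(-6,-7 \right)} B{\left(77 \right)} = \left(- \frac{2}{-7} + 4 \left(-6\right)\right) \left(-42\right) = \left(\left(-2\right) \left(- \frac{1}{7}\right) - 24\right) \left(-42\right) = \left(\frac{2}{7} - 24\right) \left(-42\right) = \left(- \frac{166}{7}\right) \left(-42\right) = 996$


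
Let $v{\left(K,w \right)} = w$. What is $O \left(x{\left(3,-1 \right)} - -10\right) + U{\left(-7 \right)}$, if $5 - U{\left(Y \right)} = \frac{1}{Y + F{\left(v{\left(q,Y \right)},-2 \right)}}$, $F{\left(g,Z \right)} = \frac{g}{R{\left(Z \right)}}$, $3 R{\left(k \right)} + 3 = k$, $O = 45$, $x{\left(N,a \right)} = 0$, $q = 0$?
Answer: $\frac{6375}{14} \approx 455.36$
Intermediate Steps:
$R{\left(k \right)} = -1 + \frac{k}{3}$
$F{\left(g,Z \right)} = \frac{g}{-1 + \frac{Z}{3}}$
$U{\left(Y \right)} = 5 - \frac{5}{2 Y}$ ($U{\left(Y \right)} = 5 - \frac{1}{Y + \frac{3 Y}{-3 - 2}} = 5 - \frac{1}{Y + \frac{3 Y}{-5}} = 5 - \frac{1}{Y + 3 Y \left(- \frac{1}{5}\right)} = 5 - \frac{1}{Y - \frac{3 Y}{5}} = 5 - \frac{1}{\frac{2}{5} Y} = 5 - \frac{5}{2 Y}$)
$O \left(x{\left(3,-1 \right)} - -10\right) + U{\left(-7 \right)} = 45 \left(0 - -10\right) + \left(5 - \frac{5}{2 \left(-7\right)}\right) = 45 \left(0 + 10\right) + \left(5 - - \frac{5}{14}\right) = 45 \cdot 10 + \left(5 + \frac{5}{14}\right) = 450 + \frac{75}{14} = \frac{6375}{14}$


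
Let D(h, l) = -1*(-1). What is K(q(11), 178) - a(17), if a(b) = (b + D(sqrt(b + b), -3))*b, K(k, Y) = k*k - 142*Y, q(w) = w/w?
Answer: -25581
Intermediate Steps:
q(w) = 1
D(h, l) = 1
K(k, Y) = k**2 - 142*Y
a(b) = b*(1 + b) (a(b) = (b + 1)*b = (1 + b)*b = b*(1 + b))
K(q(11), 178) - a(17) = (1**2 - 142*178) - 17*(1 + 17) = (1 - 25276) - 17*18 = -25275 - 1*306 = -25275 - 306 = -25581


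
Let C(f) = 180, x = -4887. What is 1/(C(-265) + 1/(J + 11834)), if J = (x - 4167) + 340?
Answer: 3120/561601 ≈ 0.0055555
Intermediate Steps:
J = -8714 (J = (-4887 - 4167) + 340 = -9054 + 340 = -8714)
1/(C(-265) + 1/(J + 11834)) = 1/(180 + 1/(-8714 + 11834)) = 1/(180 + 1/3120) = 1/(561601/3120) = 3120/561601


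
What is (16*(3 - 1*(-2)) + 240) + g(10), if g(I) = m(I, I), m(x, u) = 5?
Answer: 325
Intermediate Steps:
g(I) = 5
(16*(3 - 1*(-2)) + 240) + g(10) = (16*(3 - 1*(-2)) + 240) + 5 = (16*(3 + 2) + 240) + 5 = (16*5 + 240) + 5 = (80 + 240) + 5 = 320 + 5 = 325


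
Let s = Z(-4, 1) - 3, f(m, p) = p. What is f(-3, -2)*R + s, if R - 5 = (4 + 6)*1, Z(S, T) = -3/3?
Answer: -34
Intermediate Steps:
Z(S, T) = -1 (Z(S, T) = -3*⅓ = -1)
R = 15 (R = 5 + (4 + 6)*1 = 5 + 10*1 = 5 + 10 = 15)
s = -4 (s = -1 - 3 = -4)
f(-3, -2)*R + s = -2*15 - 4 = -30 - 4 = -34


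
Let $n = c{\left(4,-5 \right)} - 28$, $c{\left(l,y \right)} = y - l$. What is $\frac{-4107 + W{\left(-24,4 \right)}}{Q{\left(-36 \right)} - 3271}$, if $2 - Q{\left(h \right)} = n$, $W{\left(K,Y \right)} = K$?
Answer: $\frac{4131}{3232} \approx 1.2782$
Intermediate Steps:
$n = -37$ ($n = \left(-5 - 4\right) - 28 = -9 - 28 = -37$)
$Q{\left(h \right)} = 39$ ($Q{\left(h \right)} = 2 - -37 = 2 + 37 = 39$)
$\frac{-4107 + W{\left(-24,4 \right)}}{Q{\left(-36 \right)} - 3271} = \frac{-4107 - 24}{39 - 3271} = - \frac{4131}{-3232} = \left(-4131\right) \left(- \frac{1}{3232}\right) = \frac{4131}{3232}$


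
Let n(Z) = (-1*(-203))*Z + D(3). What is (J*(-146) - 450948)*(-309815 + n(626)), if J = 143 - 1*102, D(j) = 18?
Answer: 83490523546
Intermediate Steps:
J = 41 (J = 143 - 102 = 41)
n(Z) = 18 + 203*Z (n(Z) = (-1*(-203))*Z + 18 = 203*Z + 18 = 18 + 203*Z)
(J*(-146) - 450948)*(-309815 + n(626)) = (41*(-146) - 450948)*(-309815 + (18 + 203*626)) = (-5986 - 450948)*(-309815 + (18 + 127078)) = -456934*(-309815 + 127096) = -456934*(-182719) = 83490523546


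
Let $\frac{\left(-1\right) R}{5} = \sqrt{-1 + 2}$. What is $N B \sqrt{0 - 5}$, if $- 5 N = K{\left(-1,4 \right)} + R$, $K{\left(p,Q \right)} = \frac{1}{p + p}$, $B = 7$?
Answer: $\frac{77 i \sqrt{5}}{10} \approx 17.218 i$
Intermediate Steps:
$K{\left(p,Q \right)} = \frac{1}{2 p}$
$R = -5$ ($R = - 5 \sqrt{-1 + 2} = - 5 \sqrt{1} = \left(-5\right) 1 = -5$)
$N = \frac{11}{10}$ ($N = - \frac{\frac{1}{2 \left(-1\right)} - 5}{5} = - \frac{\frac{1}{2} \left(-1\right) - 5}{5} = - \frac{- \frac{1}{2} - 5}{5} = \left(- \frac{1}{5}\right) \left(- \frac{11}{2}\right) = \frac{11}{10} \approx 1.1$)
$N B \sqrt{0 - 5} = \frac{11}{10} \cdot 7 \sqrt{0 - 5} = \frac{77 \sqrt{-5}}{10} = \frac{77 i \sqrt{5}}{10}$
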